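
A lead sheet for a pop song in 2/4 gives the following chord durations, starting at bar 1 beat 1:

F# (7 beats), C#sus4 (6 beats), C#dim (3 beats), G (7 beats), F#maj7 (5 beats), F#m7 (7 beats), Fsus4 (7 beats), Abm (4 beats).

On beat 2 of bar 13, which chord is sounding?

Beat 2 of bar 13 is beat (13−1)×2 + 2 = 26 overall.
Running totals: F# ends at 7, C#sus4 ends at 13, C#dim ends at 16, G ends at 23, F#maj7 ends at 28.
Beat 26 falls within F#maj7.

F#maj7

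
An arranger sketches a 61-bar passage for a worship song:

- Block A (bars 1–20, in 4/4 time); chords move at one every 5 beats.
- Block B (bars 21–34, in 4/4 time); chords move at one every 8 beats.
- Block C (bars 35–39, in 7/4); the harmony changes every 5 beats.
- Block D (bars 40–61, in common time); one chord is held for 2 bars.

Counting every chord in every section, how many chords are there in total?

41 chords

A: 20·4 = 80 beats, 80/5 = 16 chords.
B: 14·4 = 56 beats, 56/8 = 7 chords.
C: 5·7 = 35 beats, 35/5 = 7 chords.
D: 22·4 = 88 beats, 88/8 = 11 chords.
Total: 16 + 7 + 7 + 11 = 41.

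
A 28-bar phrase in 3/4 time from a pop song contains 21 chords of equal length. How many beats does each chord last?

4 beats

28 bars × 3 beats/bar = 84 beats total.
84 beats ÷ 21 chords = 4 beats per chord.
(That is a whole note.)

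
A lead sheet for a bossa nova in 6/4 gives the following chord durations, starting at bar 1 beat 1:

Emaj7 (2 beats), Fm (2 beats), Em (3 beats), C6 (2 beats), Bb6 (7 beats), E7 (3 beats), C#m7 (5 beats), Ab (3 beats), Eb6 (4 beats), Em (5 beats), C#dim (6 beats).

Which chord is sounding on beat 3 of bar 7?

Beat 3 of bar 7 is beat (7−1)×6 + 3 = 39 overall.
Running totals: Emaj7 ends at 2, Fm ends at 4, Em ends at 7, C6 ends at 9, Bb6 ends at 16, E7 ends at 19, C#m7 ends at 24, Ab ends at 27, Eb6 ends at 31, Em ends at 36, C#dim ends at 42.
Beat 39 falls within C#dim.

C#dim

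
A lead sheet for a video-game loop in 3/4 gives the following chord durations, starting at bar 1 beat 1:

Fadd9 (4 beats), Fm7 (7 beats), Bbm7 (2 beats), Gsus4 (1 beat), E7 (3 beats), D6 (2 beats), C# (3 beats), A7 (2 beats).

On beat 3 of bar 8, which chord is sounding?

A7

Beat 3 of bar 8 is beat (8−1)×3 + 3 = 24 overall.
Running totals: Fadd9 ends at 4, Fm7 ends at 11, Bbm7 ends at 13, Gsus4 ends at 14, E7 ends at 17, D6 ends at 19, C# ends at 22, A7 ends at 24.
Beat 24 falls within A7.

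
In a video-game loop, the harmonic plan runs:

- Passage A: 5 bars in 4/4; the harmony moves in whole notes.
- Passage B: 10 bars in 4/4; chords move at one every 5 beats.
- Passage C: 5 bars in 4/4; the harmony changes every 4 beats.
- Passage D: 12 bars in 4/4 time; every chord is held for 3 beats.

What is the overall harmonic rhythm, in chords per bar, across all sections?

17/16 chords per bar

A: 5 bars of 4 beats is 20 beats; at 4 beats each that's 5 chords.
B: 10 bars of 4 beats is 40 beats; at 5 beats each that's 8 chords.
C: 5 bars of 4 beats is 20 beats; at 4 beats each that's 5 chords.
D: 12 bars of 4 beats is 48 beats; at 3 beats each that's 16 chords.
Overall: 34 chords over 32 bars → 34/32 = 17/16 chords per bar.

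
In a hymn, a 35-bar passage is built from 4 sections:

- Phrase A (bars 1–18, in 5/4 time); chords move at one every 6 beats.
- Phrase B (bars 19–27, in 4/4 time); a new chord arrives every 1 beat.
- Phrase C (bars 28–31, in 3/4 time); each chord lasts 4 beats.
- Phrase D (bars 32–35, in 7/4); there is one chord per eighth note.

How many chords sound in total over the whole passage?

110 chords

A: 18 bars × 5 beats = 90 beats; 6 beats/chord → 15 chords.
B: 9 bars × 4 beats = 36 beats; 1 beat/chord → 36 chords.
C: 4 bars × 3 beats = 12 beats; 4 beats/chord → 3 chords.
D: 4 bars × 7 beats = 28 beats; 0.5 beats/chord → 56 chords.
Total: 15 + 36 + 3 + 56 = 110.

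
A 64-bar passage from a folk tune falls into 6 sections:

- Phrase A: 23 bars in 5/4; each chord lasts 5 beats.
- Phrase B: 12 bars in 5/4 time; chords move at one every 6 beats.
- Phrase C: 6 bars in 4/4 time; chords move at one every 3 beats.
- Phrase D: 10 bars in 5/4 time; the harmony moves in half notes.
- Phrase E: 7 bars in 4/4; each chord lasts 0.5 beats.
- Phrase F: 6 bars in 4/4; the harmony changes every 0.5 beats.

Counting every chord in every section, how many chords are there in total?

A has 115 beats and chords last 5 each, so 23 chords.
B has 60 beats and chords last 6 each, so 10 chords.
C has 24 beats and chords last 3 each, so 8 chords.
D has 50 beats and chords last 2 each, so 25 chords.
E has 28 beats and chords last 0.5 each, so 56 chords.
F has 24 beats and chords last 0.5 each, so 48 chords.
Total: 23 + 10 + 8 + 25 + 56 + 48 = 170.

170 chords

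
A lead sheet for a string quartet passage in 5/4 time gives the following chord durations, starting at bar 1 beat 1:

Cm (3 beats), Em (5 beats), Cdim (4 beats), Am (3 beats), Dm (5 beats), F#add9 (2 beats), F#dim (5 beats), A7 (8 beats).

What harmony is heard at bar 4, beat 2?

Dm

Beat 2 of bar 4 is beat (4−1)×5 + 2 = 17 overall.
Running totals: Cm ends at 3, Em ends at 8, Cdim ends at 12, Am ends at 15, Dm ends at 20.
Beat 17 falls within Dm.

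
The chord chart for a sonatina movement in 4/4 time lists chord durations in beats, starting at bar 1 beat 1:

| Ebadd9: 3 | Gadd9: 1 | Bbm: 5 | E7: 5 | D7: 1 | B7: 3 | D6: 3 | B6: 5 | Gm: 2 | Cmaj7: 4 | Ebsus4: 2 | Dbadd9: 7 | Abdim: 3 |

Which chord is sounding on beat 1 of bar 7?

Beat 1 of bar 7 is beat (7−1)×4 + 1 = 25 overall.
Running totals: Ebadd9 ends at 3, Gadd9 ends at 4, Bbm ends at 9, E7 ends at 14, D7 ends at 15, B7 ends at 18, D6 ends at 21, B6 ends at 26.
Beat 25 falls within B6.

B6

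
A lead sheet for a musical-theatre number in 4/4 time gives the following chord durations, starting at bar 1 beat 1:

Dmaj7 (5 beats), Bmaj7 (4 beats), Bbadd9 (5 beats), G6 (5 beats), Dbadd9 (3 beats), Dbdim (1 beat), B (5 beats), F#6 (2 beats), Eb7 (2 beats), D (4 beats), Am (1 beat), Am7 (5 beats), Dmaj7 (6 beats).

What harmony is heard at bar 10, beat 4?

Am7

Beat 4 of bar 10 is beat (10−1)×4 + 4 = 40 overall.
Running totals: Dmaj7 ends at 5, Bmaj7 ends at 9, Bbadd9 ends at 14, G6 ends at 19, Dbadd9 ends at 22, Dbdim ends at 23, B ends at 28, F#6 ends at 30, Eb7 ends at 32, D ends at 36, Am ends at 37, Am7 ends at 42.
Beat 40 falls within Am7.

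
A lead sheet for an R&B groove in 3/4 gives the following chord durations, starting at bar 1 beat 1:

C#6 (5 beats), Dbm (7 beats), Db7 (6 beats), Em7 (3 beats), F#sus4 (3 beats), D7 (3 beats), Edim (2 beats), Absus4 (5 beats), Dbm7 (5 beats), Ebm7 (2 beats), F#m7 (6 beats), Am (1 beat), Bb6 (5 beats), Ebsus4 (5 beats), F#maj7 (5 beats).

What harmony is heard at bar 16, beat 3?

Am

Beat 3 of bar 16 is beat (16−1)×3 + 3 = 48 overall.
Running totals: C#6 ends at 5, Dbm ends at 12, Db7 ends at 18, Em7 ends at 21, F#sus4 ends at 24, D7 ends at 27, Edim ends at 29, Absus4 ends at 34, Dbm7 ends at 39, Ebm7 ends at 41, F#m7 ends at 47, Am ends at 48.
Beat 48 falls within Am.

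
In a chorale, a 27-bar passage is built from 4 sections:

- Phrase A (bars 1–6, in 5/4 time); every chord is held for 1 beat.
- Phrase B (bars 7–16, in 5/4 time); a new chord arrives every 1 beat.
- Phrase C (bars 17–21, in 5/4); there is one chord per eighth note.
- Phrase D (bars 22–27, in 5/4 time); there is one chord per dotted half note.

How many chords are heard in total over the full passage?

140 chords

A has 30 beats and chords last 1 each, so 30 chords.
B has 50 beats and chords last 1 each, so 50 chords.
C has 25 beats and chords last 0.5 each, so 50 chords.
D has 30 beats and chords last 3 each, so 10 chords.
Total: 30 + 50 + 50 + 10 = 140.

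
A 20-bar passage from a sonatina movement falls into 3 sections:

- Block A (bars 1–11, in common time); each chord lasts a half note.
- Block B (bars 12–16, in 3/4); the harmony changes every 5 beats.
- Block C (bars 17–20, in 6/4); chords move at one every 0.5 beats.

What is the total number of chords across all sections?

A: 11·4 = 44 beats, 44/2 = 22 chords.
B: 5·3 = 15 beats, 15/5 = 3 chords.
C: 4·6 = 24 beats, 24/0.5 = 48 chords.
Total: 22 + 3 + 48 = 73.

73 chords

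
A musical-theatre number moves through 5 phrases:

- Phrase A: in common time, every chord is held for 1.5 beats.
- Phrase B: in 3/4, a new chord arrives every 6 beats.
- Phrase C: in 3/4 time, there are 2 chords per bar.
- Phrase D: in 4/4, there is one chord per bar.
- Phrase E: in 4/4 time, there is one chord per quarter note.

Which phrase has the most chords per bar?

A: 4/1.5 = 8/3 chords/bar.
B: 3/6 = 0.5 chords/bar.
C: 3/1.5 = 2 chords/bar.
D: 4/4 = 1 chord/bar.
E: 4/1 = 4 chords/bar.
Fastest is E at 4 chords/bar.

Phrase E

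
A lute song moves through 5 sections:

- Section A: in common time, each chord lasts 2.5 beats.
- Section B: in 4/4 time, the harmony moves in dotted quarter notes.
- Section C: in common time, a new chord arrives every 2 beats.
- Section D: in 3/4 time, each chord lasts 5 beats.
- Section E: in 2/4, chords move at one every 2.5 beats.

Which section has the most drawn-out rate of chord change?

Section D

A: each chord is 2.5 beats in 4/4, so 1.6 per bar.
B: each chord is 1.5 beats in 4/4, so 8/3 per bar.
C: each chord is 2 beats in 4/4, so 2 per bar.
D: each chord is 5 beats in 3/4, so 0.6 per bar.
E: each chord is 2.5 beats in 2/4, so 0.8 per bar.
Slowest is D at 0.6 chords/bar.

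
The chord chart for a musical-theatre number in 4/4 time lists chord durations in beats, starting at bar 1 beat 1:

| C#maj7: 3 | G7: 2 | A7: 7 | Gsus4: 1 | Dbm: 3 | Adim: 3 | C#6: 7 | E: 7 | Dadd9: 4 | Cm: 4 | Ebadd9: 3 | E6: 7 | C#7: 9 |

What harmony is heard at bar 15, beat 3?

Beat 3 of bar 15 is beat (15−1)×4 + 3 = 59 overall.
Running totals: C#maj7 ends at 3, G7 ends at 5, A7 ends at 12, Gsus4 ends at 13, Dbm ends at 16, Adim ends at 19, C#6 ends at 26, E ends at 33, Dadd9 ends at 37, Cm ends at 41, Ebadd9 ends at 44, E6 ends at 51, C#7 ends at 60.
Beat 59 falls within C#7.

C#7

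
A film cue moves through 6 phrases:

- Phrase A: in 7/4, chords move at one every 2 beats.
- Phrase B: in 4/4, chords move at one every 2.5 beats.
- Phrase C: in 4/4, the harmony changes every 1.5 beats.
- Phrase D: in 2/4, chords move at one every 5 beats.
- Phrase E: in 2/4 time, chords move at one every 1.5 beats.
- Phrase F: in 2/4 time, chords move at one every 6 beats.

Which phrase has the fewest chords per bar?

Phrase F

A: each chord is 2 beats in 7/4, so 3.5 per bar.
B: each chord is 2.5 beats in 4/4, so 1.6 per bar.
C: each chord is 1.5 beats in 4/4, so 8/3 per bar.
D: each chord is 5 beats in 2/4, so 0.4 per bar.
E: each chord is 1.5 beats in 2/4, so 4/3 per bar.
F: each chord is 6 beats in 2/4, so 1/3 per bar.
Slowest is F at 1/3 chords/bar.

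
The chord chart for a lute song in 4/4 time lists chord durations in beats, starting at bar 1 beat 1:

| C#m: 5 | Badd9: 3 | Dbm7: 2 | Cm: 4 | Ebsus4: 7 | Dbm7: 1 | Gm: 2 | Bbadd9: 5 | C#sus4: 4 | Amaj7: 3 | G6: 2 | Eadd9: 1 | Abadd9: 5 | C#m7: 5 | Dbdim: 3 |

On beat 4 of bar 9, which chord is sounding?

Amaj7

Beat 4 of bar 9 is beat (9−1)×4 + 4 = 36 overall.
Running totals: C#m ends at 5, Badd9 ends at 8, Dbm7 ends at 10, Cm ends at 14, Ebsus4 ends at 21, Dbm7 ends at 22, Gm ends at 24, Bbadd9 ends at 29, C#sus4 ends at 33, Amaj7 ends at 36.
Beat 36 falls within Amaj7.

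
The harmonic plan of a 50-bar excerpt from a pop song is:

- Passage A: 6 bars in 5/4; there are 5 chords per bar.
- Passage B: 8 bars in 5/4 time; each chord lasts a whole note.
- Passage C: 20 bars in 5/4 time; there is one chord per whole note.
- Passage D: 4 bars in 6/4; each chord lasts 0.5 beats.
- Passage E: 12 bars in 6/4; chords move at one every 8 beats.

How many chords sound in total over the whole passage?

122 chords

A: 6·5 = 30 beats, 30/1 = 30 chords.
B: 8·5 = 40 beats, 40/4 = 10 chords.
C: 20·5 = 100 beats, 100/4 = 25 chords.
D: 4·6 = 24 beats, 24/0.5 = 48 chords.
E: 12·6 = 72 beats, 72/8 = 9 chords.
Total: 30 + 10 + 25 + 48 + 9 = 122.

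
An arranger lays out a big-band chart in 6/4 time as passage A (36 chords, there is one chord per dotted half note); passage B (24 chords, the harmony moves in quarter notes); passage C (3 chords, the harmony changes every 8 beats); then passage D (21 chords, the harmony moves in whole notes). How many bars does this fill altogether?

A: 36 × 3 = 108 beats = 18 bars.
B: 24 × 1 = 24 beats = 4 bars.
C: 3 × 8 = 24 beats = 4 bars.
D: 21 × 4 = 84 beats = 14 bars.
Total: 18 + 4 + 4 + 14 = 40 bars.

40 bars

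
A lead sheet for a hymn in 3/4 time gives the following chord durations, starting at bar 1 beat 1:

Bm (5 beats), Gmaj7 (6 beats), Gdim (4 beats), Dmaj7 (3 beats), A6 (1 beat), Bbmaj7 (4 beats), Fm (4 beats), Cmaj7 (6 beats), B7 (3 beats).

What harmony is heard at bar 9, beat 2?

Beat 2 of bar 9 is beat (9−1)×3 + 2 = 26 overall.
Running totals: Bm ends at 5, Gmaj7 ends at 11, Gdim ends at 15, Dmaj7 ends at 18, A6 ends at 19, Bbmaj7 ends at 23, Fm ends at 27.
Beat 26 falls within Fm.

Fm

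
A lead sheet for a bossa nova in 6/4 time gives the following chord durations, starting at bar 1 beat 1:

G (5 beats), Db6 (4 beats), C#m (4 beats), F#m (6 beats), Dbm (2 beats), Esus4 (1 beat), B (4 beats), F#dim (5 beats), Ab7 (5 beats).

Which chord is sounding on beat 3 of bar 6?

Ab7

Beat 3 of bar 6 is beat (6−1)×6 + 3 = 33 overall.
Running totals: G ends at 5, Db6 ends at 9, C#m ends at 13, F#m ends at 19, Dbm ends at 21, Esus4 ends at 22, B ends at 26, F#dim ends at 31, Ab7 ends at 36.
Beat 33 falls within Ab7.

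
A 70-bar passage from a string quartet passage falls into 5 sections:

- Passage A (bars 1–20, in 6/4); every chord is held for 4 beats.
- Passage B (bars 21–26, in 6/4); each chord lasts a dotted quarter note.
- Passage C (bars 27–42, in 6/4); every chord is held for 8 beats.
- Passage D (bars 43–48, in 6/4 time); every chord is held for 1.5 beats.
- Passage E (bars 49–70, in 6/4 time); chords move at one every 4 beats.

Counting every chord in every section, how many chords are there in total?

A has 120 beats and chords last 4 each, so 30 chords.
B has 36 beats and chords last 1.5 each, so 24 chords.
C has 96 beats and chords last 8 each, so 12 chords.
D has 36 beats and chords last 1.5 each, so 24 chords.
E has 132 beats and chords last 4 each, so 33 chords.
Total: 30 + 24 + 12 + 24 + 33 = 123.

123 chords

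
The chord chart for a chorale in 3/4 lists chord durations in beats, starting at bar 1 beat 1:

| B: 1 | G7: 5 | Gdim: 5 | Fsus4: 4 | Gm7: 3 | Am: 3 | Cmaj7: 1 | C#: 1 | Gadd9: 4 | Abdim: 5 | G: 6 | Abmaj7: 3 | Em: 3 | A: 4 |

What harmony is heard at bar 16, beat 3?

A

Beat 3 of bar 16 is beat (16−1)×3 + 3 = 48 overall.
Running totals: B ends at 1, G7 ends at 6, Gdim ends at 11, Fsus4 ends at 15, Gm7 ends at 18, Am ends at 21, Cmaj7 ends at 22, C# ends at 23, Gadd9 ends at 27, Abdim ends at 32, G ends at 38, Abmaj7 ends at 41, Em ends at 44, A ends at 48.
Beat 48 falls within A.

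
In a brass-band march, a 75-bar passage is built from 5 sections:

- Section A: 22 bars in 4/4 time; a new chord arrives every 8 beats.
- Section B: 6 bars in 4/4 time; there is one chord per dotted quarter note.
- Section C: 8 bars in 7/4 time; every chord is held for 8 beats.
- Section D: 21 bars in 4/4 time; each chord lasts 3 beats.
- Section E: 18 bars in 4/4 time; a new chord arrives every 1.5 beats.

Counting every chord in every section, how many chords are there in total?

A: 22 bars × 4 beats = 88 beats; 8 beats/chord → 11 chords.
B: 6 bars × 4 beats = 24 beats; 1.5 beats/chord → 16 chords.
C: 8 bars × 7 beats = 56 beats; 8 beats/chord → 7 chords.
D: 21 bars × 4 beats = 84 beats; 3 beats/chord → 28 chords.
E: 18 bars × 4 beats = 72 beats; 1.5 beats/chord → 48 chords.
Total: 11 + 16 + 7 + 28 + 48 = 110.

110 chords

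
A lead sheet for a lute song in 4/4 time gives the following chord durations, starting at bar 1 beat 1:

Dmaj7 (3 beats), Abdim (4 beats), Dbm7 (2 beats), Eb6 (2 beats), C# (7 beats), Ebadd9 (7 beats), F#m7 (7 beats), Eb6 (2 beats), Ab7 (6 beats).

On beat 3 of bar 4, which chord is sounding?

C#

Beat 3 of bar 4 is beat (4−1)×4 + 3 = 15 overall.
Running totals: Dmaj7 ends at 3, Abdim ends at 7, Dbm7 ends at 9, Eb6 ends at 11, C# ends at 18.
Beat 15 falls within C#.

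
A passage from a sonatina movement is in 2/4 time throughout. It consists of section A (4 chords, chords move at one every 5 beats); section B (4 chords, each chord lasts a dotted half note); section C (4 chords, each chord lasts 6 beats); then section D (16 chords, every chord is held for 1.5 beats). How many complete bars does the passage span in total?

40 bars

A: 4 × 5 = 20 beats = 10 bars.
B: 4 × 3 = 12 beats = 6 bars.
C: 4 × 6 = 24 beats = 12 bars.
D: 16 × 1.5 = 24 beats = 12 bars.
Total: 10 + 6 + 12 + 12 = 40 bars.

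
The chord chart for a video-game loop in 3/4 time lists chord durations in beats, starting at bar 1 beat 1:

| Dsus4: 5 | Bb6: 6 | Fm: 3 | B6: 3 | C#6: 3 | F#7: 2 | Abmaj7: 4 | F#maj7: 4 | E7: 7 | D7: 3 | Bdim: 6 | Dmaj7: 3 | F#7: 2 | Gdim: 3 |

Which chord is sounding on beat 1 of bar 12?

E7

Beat 1 of bar 12 is beat (12−1)×3 + 1 = 34 overall.
Running totals: Dsus4 ends at 5, Bb6 ends at 11, Fm ends at 14, B6 ends at 17, C#6 ends at 20, F#7 ends at 22, Abmaj7 ends at 26, F#maj7 ends at 30, E7 ends at 37.
Beat 34 falls within E7.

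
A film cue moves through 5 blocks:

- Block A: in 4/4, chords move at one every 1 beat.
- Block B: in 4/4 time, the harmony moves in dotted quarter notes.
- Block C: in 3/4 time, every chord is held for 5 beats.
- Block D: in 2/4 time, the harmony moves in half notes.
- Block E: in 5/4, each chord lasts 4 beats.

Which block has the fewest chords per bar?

Block C

A: 4 beats/bar ÷ 1 beat/chord = 4 chords/bar.
B: 4 beats/bar ÷ 1.5 beats/chord = 8/3 chords/bar.
C: 3 beats/bar ÷ 5 beats/chord = 0.6 chords/bar.
D: 2 beats/bar ÷ 2 beats/chord = 1 chord/bar.
E: 5 beats/bar ÷ 4 beats/chord = 1.25 chords/bar.
Slowest is C at 0.6 chords/bar.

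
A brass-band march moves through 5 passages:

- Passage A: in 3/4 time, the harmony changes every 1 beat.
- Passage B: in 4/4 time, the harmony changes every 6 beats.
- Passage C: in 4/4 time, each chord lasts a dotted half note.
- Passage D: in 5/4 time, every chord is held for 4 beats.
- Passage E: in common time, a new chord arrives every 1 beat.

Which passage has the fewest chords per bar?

A: 3 beats/bar ÷ 1 beat/chord = 3 chords/bar.
B: 4 beats/bar ÷ 6 beats/chord = 2/3 chords/bar.
C: 4 beats/bar ÷ 3 beats/chord = 4/3 chords/bar.
D: 5 beats/bar ÷ 4 beats/chord = 1.25 chords/bar.
E: 4 beats/bar ÷ 1 beat/chord = 4 chords/bar.
Slowest is B at 2/3 chords/bar.

Passage B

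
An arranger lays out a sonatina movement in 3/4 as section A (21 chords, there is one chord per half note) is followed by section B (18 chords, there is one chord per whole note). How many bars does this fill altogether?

38 bars

A: 21 × 2 = 42 beats = 14 bars.
B: 18 × 4 = 72 beats = 24 bars.
Total: 14 + 24 = 38 bars.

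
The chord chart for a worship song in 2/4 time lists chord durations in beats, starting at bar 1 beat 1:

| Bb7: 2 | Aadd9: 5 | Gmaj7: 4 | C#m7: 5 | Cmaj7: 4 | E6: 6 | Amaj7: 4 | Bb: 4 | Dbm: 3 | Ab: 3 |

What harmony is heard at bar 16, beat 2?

Bb

Beat 2 of bar 16 is beat (16−1)×2 + 2 = 32 overall.
Running totals: Bb7 ends at 2, Aadd9 ends at 7, Gmaj7 ends at 11, C#m7 ends at 16, Cmaj7 ends at 20, E6 ends at 26, Amaj7 ends at 30, Bb ends at 34.
Beat 32 falls within Bb.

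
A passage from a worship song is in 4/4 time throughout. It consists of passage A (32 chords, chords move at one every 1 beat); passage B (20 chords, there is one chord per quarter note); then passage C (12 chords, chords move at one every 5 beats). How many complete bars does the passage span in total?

28 bars

A: 32 × 1 = 32 beats = 8 bars.
B: 20 × 1 = 20 beats = 5 bars.
C: 12 × 5 = 60 beats = 15 bars.
Total: 8 + 5 + 15 = 28 bars.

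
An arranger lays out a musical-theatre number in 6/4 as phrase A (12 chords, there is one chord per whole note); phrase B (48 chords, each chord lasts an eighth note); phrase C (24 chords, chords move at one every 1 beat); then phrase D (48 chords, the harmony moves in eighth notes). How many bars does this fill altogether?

A: 12 × 4 = 48 beats = 8 bars.
B: 48 × 0.5 = 24 beats = 4 bars.
C: 24 × 1 = 24 beats = 4 bars.
D: 48 × 0.5 = 24 beats = 4 bars.
Total: 8 + 4 + 4 + 4 = 20 bars.

20 bars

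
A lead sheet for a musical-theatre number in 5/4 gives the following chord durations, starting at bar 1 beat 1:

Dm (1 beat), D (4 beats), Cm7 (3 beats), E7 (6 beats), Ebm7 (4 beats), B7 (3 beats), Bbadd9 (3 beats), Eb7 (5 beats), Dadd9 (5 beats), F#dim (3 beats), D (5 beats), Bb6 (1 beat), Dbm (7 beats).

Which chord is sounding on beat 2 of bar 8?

Beat 2 of bar 8 is beat (8−1)×5 + 2 = 37 overall.
Running totals: Dm ends at 1, D ends at 5, Cm7 ends at 8, E7 ends at 14, Ebm7 ends at 18, B7 ends at 21, Bbadd9 ends at 24, Eb7 ends at 29, Dadd9 ends at 34, F#dim ends at 37.
Beat 37 falls within F#dim.

F#dim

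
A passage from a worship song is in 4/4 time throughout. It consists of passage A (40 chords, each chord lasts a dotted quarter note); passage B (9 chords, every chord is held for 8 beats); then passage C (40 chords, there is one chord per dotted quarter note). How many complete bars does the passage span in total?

A: 40 × 1.5 = 60 beats = 15 bars.
B: 9 × 8 = 72 beats = 18 bars.
C: 40 × 1.5 = 60 beats = 15 bars.
Total: 15 + 18 + 15 = 48 bars.

48 bars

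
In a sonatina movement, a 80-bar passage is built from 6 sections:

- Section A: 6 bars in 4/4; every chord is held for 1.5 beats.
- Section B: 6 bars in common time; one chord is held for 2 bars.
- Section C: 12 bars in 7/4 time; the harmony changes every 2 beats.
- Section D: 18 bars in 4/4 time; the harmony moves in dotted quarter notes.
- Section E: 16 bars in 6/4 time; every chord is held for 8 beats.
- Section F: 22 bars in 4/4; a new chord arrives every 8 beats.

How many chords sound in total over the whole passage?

132 chords

A: 6 bars × 4 beats = 24 beats; 1.5 beats/chord → 16 chords.
B: 6 bars × 4 beats = 24 beats; 8 beats/chord → 3 chords.
C: 12 bars × 7 beats = 84 beats; 2 beats/chord → 42 chords.
D: 18 bars × 4 beats = 72 beats; 1.5 beats/chord → 48 chords.
E: 16 bars × 6 beats = 96 beats; 8 beats/chord → 12 chords.
F: 22 bars × 4 beats = 88 beats; 8 beats/chord → 11 chords.
Total: 16 + 3 + 42 + 48 + 12 + 11 = 132.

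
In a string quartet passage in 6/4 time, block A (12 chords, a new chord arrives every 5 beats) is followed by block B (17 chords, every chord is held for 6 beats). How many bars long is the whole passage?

27 bars

A: 12 × 5 = 60 beats = 10 bars.
B: 17 × 6 = 102 beats = 17 bars.
Total: 10 + 17 = 27 bars.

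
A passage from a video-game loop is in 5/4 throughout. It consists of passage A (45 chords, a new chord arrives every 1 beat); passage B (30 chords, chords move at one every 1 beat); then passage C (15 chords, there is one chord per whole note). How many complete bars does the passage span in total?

27 bars

A: 45 × 1 = 45 beats = 9 bars.
B: 30 × 1 = 30 beats = 6 bars.
C: 15 × 4 = 60 beats = 12 bars.
Total: 9 + 6 + 12 = 27 bars.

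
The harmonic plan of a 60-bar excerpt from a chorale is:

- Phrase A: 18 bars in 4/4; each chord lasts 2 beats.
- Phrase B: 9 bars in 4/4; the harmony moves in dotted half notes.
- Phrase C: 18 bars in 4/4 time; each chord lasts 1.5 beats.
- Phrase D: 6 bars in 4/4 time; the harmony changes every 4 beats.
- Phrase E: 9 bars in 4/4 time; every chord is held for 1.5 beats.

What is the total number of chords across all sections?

126 chords

A has 72 beats and chords last 2 each, so 36 chords.
B has 36 beats and chords last 3 each, so 12 chords.
C has 72 beats and chords last 1.5 each, so 48 chords.
D has 24 beats and chords last 4 each, so 6 chords.
E has 36 beats and chords last 1.5 each, so 24 chords.
Total: 36 + 12 + 48 + 6 + 24 = 126.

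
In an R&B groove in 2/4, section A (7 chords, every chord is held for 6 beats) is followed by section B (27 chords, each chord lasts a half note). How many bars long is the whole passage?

48 bars

A: 7 × 6 = 42 beats = 21 bars.
B: 27 × 2 = 54 beats = 27 bars.
Total: 21 + 27 = 48 bars.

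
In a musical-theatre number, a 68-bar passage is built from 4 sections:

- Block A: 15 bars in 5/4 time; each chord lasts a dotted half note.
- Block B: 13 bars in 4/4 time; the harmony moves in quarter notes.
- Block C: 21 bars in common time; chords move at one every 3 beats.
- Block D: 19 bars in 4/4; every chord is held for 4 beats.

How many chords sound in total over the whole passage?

A: 15 bars × 5 beats = 75 beats; 3 beats/chord → 25 chords.
B: 13 bars × 4 beats = 52 beats; 1 beat/chord → 52 chords.
C: 21 bars × 4 beats = 84 beats; 3 beats/chord → 28 chords.
D: 19 bars × 4 beats = 76 beats; 4 beats/chord → 19 chords.
Total: 25 + 52 + 28 + 19 = 124.

124 chords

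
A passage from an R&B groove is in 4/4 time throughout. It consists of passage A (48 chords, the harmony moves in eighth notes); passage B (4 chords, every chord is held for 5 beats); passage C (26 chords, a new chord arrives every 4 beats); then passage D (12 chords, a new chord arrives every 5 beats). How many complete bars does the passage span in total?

A: 48 × 0.5 = 24 beats = 6 bars.
B: 4 × 5 = 20 beats = 5 bars.
C: 26 × 4 = 104 beats = 26 bars.
D: 12 × 5 = 60 beats = 15 bars.
Total: 6 + 5 + 26 + 15 = 52 bars.

52 bars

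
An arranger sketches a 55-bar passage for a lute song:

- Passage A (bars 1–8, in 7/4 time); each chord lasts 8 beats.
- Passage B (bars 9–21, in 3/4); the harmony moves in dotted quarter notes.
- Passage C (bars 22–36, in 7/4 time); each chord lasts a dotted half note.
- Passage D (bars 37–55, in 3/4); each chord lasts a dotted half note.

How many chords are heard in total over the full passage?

87 chords

A: 8·7 = 56 beats, 56/8 = 7 chords.
B: 13·3 = 39 beats, 39/1.5 = 26 chords.
C: 15·7 = 105 beats, 105/3 = 35 chords.
D: 19·3 = 57 beats, 57/3 = 19 chords.
Total: 7 + 26 + 35 + 19 = 87.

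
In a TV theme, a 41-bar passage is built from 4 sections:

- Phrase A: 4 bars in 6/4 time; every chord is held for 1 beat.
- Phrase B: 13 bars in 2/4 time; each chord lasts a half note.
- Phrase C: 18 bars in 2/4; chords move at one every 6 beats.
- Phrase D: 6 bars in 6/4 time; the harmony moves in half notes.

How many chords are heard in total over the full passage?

A has 24 beats and chords last 1 each, so 24 chords.
B has 26 beats and chords last 2 each, so 13 chords.
C has 36 beats and chords last 6 each, so 6 chords.
D has 36 beats and chords last 2 each, so 18 chords.
Total: 24 + 13 + 6 + 18 = 61.

61 chords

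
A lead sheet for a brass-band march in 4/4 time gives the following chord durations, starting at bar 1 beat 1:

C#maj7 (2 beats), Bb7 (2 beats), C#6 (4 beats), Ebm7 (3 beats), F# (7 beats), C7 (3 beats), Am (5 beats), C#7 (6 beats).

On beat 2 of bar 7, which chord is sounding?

Am

Beat 2 of bar 7 is beat (7−1)×4 + 2 = 26 overall.
Running totals: C#maj7 ends at 2, Bb7 ends at 4, C#6 ends at 8, Ebm7 ends at 11, F# ends at 18, C7 ends at 21, Am ends at 26.
Beat 26 falls within Am.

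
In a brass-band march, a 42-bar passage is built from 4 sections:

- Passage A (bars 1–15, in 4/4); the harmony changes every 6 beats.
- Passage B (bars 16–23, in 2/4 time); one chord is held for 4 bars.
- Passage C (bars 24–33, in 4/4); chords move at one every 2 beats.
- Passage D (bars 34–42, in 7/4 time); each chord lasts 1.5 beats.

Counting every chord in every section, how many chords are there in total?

A has 60 beats and chords last 6 each, so 10 chords.
B has 16 beats and chords last 8 each, so 2 chords.
C has 40 beats and chords last 2 each, so 20 chords.
D has 63 beats and chords last 1.5 each, so 42 chords.
Total: 10 + 2 + 20 + 42 = 74.

74 chords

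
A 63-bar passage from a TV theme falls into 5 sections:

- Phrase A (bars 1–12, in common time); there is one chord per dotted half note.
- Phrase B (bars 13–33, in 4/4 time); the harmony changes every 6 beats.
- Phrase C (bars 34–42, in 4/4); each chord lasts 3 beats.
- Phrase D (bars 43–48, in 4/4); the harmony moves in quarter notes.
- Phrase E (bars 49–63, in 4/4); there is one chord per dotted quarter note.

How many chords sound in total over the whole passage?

106 chords

A has 48 beats and chords last 3 each, so 16 chords.
B has 84 beats and chords last 6 each, so 14 chords.
C has 36 beats and chords last 3 each, so 12 chords.
D has 24 beats and chords last 1 each, so 24 chords.
E has 60 beats and chords last 1.5 each, so 40 chords.
Total: 16 + 14 + 12 + 24 + 40 = 106.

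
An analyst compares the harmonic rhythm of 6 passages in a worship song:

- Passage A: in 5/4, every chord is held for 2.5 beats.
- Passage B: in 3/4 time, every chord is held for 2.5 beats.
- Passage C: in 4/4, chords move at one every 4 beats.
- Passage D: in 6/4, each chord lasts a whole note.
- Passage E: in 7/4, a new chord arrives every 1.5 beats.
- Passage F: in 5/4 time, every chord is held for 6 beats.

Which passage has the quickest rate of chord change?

A: 5/2.5 = 2 chords/bar.
B: 3/2.5 = 1.2 chords/bar.
C: 4/4 = 1 chord/bar.
D: 6/4 = 1.5 chords/bar.
E: 7/1.5 = 14/3 chords/bar.
F: 5/6 = 5/6 chords/bar.
Fastest is E at 14/3 chords/bar.

Passage E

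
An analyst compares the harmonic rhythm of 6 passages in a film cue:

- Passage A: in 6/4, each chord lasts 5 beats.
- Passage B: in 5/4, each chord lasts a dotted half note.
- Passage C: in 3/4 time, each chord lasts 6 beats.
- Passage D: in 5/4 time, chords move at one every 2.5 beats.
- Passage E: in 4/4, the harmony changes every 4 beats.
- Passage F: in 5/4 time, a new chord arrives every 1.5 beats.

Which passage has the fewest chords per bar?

A: 6 beats/bar ÷ 5 beats/chord = 1.2 chords/bar.
B: 5 beats/bar ÷ 3 beats/chord = 5/3 chords/bar.
C: 3 beats/bar ÷ 6 beats/chord = 0.5 chords/bar.
D: 5 beats/bar ÷ 2.5 beats/chord = 2 chords/bar.
E: 4 beats/bar ÷ 4 beats/chord = 1 chord/bar.
F: 5 beats/bar ÷ 1.5 beats/chord = 10/3 chords/bar.
Slowest is C at 0.5 chords/bar.

Passage C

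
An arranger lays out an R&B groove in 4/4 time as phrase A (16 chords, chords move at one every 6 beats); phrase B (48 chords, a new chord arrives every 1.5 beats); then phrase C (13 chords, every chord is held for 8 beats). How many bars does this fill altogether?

68 bars

A: 16 × 6 = 96 beats = 24 bars.
B: 48 × 1.5 = 72 beats = 18 bars.
C: 13 × 8 = 104 beats = 26 bars.
Total: 24 + 18 + 26 = 68 bars.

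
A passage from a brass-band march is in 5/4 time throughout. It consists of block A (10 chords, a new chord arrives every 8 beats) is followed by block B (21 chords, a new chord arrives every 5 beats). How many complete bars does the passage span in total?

37 bars

A: 10 × 8 = 80 beats = 16 bars.
B: 21 × 5 = 105 beats = 21 bars.
Total: 16 + 21 = 37 bars.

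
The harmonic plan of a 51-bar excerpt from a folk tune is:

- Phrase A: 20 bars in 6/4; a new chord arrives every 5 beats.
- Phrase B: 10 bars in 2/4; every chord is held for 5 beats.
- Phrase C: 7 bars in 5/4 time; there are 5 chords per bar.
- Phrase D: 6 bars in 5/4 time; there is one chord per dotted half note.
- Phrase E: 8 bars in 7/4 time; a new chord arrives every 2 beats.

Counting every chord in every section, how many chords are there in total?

101 chords

A: 20 bars × 6 beats = 120 beats; 5 beats/chord → 24 chords.
B: 10 bars × 2 beats = 20 beats; 5 beats/chord → 4 chords.
C: 7 bars × 5 beats = 35 beats; 1 beat/chord → 35 chords.
D: 6 bars × 5 beats = 30 beats; 3 beats/chord → 10 chords.
E: 8 bars × 7 beats = 56 beats; 2 beats/chord → 28 chords.
Total: 24 + 4 + 35 + 10 + 28 = 101.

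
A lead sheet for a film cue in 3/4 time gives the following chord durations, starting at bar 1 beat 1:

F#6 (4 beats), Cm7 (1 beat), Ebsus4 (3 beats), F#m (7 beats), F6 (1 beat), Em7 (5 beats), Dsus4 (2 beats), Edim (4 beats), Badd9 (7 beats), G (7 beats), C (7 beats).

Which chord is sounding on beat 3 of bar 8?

Beat 3 of bar 8 is beat (8−1)×3 + 3 = 24 overall.
Running totals: F#6 ends at 4, Cm7 ends at 5, Ebsus4 ends at 8, F#m ends at 15, F6 ends at 16, Em7 ends at 21, Dsus4 ends at 23, Edim ends at 27.
Beat 24 falls within Edim.

Edim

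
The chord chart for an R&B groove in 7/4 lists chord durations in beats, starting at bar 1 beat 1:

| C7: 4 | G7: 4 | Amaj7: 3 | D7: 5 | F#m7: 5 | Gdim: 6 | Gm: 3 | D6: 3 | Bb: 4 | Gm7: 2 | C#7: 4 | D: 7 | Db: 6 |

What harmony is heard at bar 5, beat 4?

Beat 4 of bar 5 is beat (5−1)×7 + 4 = 32 overall.
Running totals: C7 ends at 4, G7 ends at 8, Amaj7 ends at 11, D7 ends at 16, F#m7 ends at 21, Gdim ends at 27, Gm ends at 30, D6 ends at 33.
Beat 32 falls within D6.

D6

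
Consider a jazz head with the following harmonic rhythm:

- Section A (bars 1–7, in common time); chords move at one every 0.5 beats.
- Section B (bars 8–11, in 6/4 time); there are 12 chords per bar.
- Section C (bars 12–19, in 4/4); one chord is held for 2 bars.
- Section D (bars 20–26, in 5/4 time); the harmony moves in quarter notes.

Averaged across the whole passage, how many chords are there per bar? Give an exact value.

A: 7 bars of 4 beats is 28 beats; at 0.5 beats each that's 56 chords.
B: 4 bars of 6 beats is 24 beats; at 0.5 beats each that's 48 chords.
C: 8 bars of 4 beats is 32 beats; at 8 beats each that's 4 chords.
D: 7 bars of 5 beats is 35 beats; at 1 beat each that's 35 chords.
Overall: 143 chords over 26 bars → 143/26 = 5.5 chords per bar.

5.5 chords per bar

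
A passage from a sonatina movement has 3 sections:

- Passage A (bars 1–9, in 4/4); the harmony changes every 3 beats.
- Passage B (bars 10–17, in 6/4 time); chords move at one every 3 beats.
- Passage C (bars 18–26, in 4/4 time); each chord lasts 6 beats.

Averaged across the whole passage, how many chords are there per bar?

A: 9 × 4 = 36 beats ÷ 3 = 12 chords.
B: 8 × 6 = 48 beats ÷ 3 = 16 chords.
C: 9 × 4 = 36 beats ÷ 6 = 6 chords.
Overall: 34 chords over 26 bars → 34/26 = 17/13 chords per bar.

17/13 chords per bar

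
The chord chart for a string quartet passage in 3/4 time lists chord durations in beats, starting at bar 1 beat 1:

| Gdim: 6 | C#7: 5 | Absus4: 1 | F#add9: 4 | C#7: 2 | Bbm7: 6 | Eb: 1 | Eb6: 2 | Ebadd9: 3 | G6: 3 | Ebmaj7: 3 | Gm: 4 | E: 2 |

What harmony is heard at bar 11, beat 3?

G6

Beat 3 of bar 11 is beat (11−1)×3 + 3 = 33 overall.
Running totals: Gdim ends at 6, C#7 ends at 11, Absus4 ends at 12, F#add9 ends at 16, C#7 ends at 18, Bbm7 ends at 24, Eb ends at 25, Eb6 ends at 27, Ebadd9 ends at 30, G6 ends at 33.
Beat 33 falls within G6.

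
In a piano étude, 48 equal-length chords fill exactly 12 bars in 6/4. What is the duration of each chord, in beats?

12 bars × 6 beats/bar = 72 beats total.
72 beats ÷ 48 chords = 1.5 beats per chord.
(That is a dotted quarter note.)

1.5 beats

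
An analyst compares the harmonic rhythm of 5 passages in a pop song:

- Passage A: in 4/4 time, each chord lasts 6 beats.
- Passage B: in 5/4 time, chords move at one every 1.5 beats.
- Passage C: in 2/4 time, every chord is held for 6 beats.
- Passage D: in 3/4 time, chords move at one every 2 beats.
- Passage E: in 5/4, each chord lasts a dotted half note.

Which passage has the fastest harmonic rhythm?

Passage B

A: 4 beats/bar ÷ 6 beats/chord = 2/3 chords/bar.
B: 5 beats/bar ÷ 1.5 beats/chord = 10/3 chords/bar.
C: 2 beats/bar ÷ 6 beats/chord = 1/3 chords/bar.
D: 3 beats/bar ÷ 2 beats/chord = 1.5 chords/bar.
E: 5 beats/bar ÷ 3 beats/chord = 5/3 chords/bar.
Fastest is B at 10/3 chords/bar.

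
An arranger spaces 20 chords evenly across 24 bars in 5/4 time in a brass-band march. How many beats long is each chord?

6 beats

24 bars × 5 beats/bar = 120 beats total.
120 beats ÷ 20 chords = 6 beats per chord.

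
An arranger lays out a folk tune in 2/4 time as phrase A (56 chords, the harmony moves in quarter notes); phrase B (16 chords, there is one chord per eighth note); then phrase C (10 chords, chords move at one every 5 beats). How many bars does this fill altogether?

57 bars

A: 56 × 1 = 56 beats = 28 bars.
B: 16 × 0.5 = 8 beats = 4 bars.
C: 10 × 5 = 50 beats = 25 bars.
Total: 28 + 4 + 25 = 57 bars.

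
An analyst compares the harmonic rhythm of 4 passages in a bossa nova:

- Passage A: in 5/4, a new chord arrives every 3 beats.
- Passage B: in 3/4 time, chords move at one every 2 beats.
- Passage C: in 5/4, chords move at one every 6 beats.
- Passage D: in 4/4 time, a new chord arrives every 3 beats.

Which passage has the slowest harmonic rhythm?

Passage C

A: 5 beats/bar ÷ 3 beats/chord = 5/3 chords/bar.
B: 3 beats/bar ÷ 2 beats/chord = 1.5 chords/bar.
C: 5 beats/bar ÷ 6 beats/chord = 5/6 chords/bar.
D: 4 beats/bar ÷ 3 beats/chord = 4/3 chords/bar.
Slowest is C at 5/6 chords/bar.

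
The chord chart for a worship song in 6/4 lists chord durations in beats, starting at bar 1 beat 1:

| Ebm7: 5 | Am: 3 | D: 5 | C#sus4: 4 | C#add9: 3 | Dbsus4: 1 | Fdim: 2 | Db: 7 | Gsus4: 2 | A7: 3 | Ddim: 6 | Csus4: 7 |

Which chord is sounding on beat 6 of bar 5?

Beat 6 of bar 5 is beat (5−1)×6 + 6 = 30 overall.
Running totals: Ebm7 ends at 5, Am ends at 8, D ends at 13, C#sus4 ends at 17, C#add9 ends at 20, Dbsus4 ends at 21, Fdim ends at 23, Db ends at 30.
Beat 30 falls within Db.

Db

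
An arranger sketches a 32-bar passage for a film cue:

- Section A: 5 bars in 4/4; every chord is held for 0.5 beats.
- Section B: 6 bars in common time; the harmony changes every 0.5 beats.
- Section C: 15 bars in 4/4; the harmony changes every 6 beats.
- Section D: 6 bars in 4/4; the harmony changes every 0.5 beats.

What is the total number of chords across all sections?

A: 5 bars × 4 beats = 20 beats; 0.5 beats/chord → 40 chords.
B: 6 bars × 4 beats = 24 beats; 0.5 beats/chord → 48 chords.
C: 15 bars × 4 beats = 60 beats; 6 beats/chord → 10 chords.
D: 6 bars × 4 beats = 24 beats; 0.5 beats/chord → 48 chords.
Total: 40 + 48 + 10 + 48 = 146.

146 chords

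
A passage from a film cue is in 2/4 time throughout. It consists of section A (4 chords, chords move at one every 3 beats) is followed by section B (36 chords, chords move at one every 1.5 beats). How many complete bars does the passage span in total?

A: 4 × 3 = 12 beats = 6 bars.
B: 36 × 1.5 = 54 beats = 27 bars.
Total: 6 + 27 = 33 bars.

33 bars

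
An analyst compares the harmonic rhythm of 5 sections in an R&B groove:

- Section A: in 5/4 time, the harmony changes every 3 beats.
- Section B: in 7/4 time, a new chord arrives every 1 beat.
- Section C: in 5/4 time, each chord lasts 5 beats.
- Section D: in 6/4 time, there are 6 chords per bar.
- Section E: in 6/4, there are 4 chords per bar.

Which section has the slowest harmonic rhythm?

Section C

A: 5/3 = 5/3 chords/bar.
B: 7/1 = 7 chords/bar.
C: 5/5 = 1 chord/bar.
D: 6/1 = 6 chords/bar.
E: 6/1.5 = 4 chords/bar.
Slowest is C at 1 chords/bar.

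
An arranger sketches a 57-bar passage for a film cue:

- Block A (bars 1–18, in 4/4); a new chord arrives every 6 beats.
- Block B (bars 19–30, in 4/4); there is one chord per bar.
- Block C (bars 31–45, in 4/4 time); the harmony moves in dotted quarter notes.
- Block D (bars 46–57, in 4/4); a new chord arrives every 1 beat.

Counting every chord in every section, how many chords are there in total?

112 chords

A has 72 beats and chords last 6 each, so 12 chords.
B has 48 beats and chords last 4 each, so 12 chords.
C has 60 beats and chords last 1.5 each, so 40 chords.
D has 48 beats and chords last 1 each, so 48 chords.
Total: 12 + 12 + 40 + 48 = 112.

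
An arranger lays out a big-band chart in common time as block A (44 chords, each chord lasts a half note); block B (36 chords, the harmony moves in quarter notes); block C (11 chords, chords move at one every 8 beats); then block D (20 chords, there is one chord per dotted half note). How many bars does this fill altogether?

68 bars

A: 44 × 2 = 88 beats = 22 bars.
B: 36 × 1 = 36 beats = 9 bars.
C: 11 × 8 = 88 beats = 22 bars.
D: 20 × 3 = 60 beats = 15 bars.
Total: 22 + 9 + 22 + 15 = 68 bars.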